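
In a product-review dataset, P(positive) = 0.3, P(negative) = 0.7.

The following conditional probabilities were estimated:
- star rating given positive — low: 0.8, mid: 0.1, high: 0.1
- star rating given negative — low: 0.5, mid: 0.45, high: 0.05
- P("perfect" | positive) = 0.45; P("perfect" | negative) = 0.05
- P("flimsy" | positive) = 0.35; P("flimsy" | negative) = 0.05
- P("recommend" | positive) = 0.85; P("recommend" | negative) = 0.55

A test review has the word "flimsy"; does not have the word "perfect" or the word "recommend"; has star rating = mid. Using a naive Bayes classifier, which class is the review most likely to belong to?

positive: 0.3 × 0.1 × (1−0.45) × 0.35 × (1−0.85) = 0.00086625
negative: 0.7 × 0.45 × (1−0.05) × 0.05 × (1−0.55) = 0.006733125
Highest score → negative.

negative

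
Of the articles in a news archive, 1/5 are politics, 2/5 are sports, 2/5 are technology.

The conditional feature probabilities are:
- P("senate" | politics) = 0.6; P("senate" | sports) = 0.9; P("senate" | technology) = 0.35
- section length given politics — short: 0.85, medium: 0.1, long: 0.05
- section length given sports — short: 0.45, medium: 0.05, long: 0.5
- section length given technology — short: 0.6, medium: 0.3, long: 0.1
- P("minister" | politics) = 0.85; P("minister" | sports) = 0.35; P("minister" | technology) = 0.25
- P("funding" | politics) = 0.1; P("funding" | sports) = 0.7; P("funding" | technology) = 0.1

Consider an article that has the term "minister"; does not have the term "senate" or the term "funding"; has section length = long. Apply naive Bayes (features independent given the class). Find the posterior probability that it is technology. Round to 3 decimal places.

politics: 0.2 × (1−0.6) × 0.05 × 0.85 × (1−0.1) = 0.00306
sports: 0.4 × (1−0.9) × 0.5 × 0.35 × (1−0.7) = 0.0021
technology: 0.4 × (1−0.35) × 0.1 × 0.25 × (1−0.1) = 0.00585
P(technology | x) = 0.00585 / 0.01101 ≈ 0.531

0.531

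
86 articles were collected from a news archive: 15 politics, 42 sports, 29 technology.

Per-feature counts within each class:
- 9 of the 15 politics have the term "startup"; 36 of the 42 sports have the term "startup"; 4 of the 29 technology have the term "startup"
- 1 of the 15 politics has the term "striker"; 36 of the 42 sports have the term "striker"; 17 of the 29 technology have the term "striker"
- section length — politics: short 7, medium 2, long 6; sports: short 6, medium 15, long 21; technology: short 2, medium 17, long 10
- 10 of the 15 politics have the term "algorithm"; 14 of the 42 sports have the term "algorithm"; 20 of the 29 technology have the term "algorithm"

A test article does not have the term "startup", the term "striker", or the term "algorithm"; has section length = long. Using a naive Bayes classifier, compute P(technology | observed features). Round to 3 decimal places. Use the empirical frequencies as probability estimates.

0.517

politics: (15/86) × (6/15) × (14/15) × (6/15) × (5/15) ≈ 0.00868217
sports: (42/86) × (6/42) × (6/42) × (21/42) × (28/42) ≈ 0.00332226
technology: (29/86) × (25/29) × (12/29) × (10/29) × (9/29) ≈ 0.0128727
P(technology | x) = 0.0128727 / 0.02487713 ≈ 0.517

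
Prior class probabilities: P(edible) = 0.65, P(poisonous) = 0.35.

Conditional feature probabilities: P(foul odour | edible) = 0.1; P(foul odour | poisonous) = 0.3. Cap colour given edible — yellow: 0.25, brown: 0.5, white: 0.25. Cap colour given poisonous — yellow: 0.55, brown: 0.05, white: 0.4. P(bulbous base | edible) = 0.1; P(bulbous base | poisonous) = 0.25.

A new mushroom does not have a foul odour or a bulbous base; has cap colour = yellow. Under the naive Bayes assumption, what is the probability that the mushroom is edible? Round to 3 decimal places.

edible: 0.65 × (1−0.1) × 0.25 × (1−0.1) = 0.131625
poisonous: 0.35 × (1−0.3) × 0.55 × (1−0.25) = 0.1010625
P(edible | x) = 0.131625 / 0.2326875 ≈ 0.566

0.566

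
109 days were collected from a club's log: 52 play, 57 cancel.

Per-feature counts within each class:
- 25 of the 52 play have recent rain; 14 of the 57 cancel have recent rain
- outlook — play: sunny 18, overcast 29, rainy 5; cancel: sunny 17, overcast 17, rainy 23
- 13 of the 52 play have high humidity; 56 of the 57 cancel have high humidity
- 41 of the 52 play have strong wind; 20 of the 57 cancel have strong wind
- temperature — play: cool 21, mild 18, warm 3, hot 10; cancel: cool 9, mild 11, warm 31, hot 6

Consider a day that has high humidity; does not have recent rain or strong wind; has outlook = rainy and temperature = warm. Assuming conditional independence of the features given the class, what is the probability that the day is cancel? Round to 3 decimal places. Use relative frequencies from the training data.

play: (52/109) × (27/52) × (5/52) × (13/52) × (11/52) × (3/52) ≈ 0.0000726693
cancel: (57/109) × (43/57) × (23/57) × (56/57) × (37/57) × (31/57) ≈ 0.0552105
P(cancel | x) = 0.0552105 / 0.0552831693 ≈ 0.999

0.999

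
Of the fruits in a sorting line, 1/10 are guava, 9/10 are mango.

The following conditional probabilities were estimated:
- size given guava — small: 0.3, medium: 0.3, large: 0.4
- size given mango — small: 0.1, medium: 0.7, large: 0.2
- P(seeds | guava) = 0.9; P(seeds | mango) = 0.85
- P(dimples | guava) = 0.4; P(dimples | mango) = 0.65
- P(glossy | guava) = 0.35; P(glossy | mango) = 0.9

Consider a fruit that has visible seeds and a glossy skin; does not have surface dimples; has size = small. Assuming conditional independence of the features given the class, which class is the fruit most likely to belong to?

guava: 0.1 × 0.3 × 0.9 × (1−0.4) × 0.35 = 0.00567
mango: 0.9 × 0.1 × 0.85 × (1−0.65) × 0.9 = 0.0240975
Highest score → mango.

mango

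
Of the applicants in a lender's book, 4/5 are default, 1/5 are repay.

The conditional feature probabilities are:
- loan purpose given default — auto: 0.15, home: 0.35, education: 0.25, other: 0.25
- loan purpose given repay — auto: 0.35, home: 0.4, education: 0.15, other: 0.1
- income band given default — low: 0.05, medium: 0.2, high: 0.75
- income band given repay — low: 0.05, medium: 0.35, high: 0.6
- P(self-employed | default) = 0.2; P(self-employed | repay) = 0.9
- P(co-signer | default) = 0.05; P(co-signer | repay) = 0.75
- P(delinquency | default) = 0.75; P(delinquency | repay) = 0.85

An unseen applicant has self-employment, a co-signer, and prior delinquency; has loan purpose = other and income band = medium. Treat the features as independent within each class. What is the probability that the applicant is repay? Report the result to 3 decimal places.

default: 0.8 × 0.25 × 0.2 × 0.2 × 0.05 × 0.75 = 0.0003
repay: 0.2 × 0.1 × 0.35 × 0.9 × 0.75 × 0.85 = 0.00401625
P(repay | x) = 0.00401625 / 0.00431625 ≈ 0.930

0.930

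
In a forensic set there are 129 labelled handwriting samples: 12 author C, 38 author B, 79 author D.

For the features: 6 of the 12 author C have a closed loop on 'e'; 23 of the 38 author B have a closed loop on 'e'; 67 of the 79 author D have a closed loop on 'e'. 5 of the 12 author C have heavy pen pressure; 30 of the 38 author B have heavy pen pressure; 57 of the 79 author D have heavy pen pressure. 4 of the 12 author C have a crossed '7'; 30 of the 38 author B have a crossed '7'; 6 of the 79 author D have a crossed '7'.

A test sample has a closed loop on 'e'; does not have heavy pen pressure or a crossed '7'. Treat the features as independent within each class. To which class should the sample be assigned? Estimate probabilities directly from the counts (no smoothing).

author D

author C: (12/129) × (6/12) × (7/12) × (8/12) ≈ 0.0180879
author B: (38/129) × (23/38) × (8/38) × (8/38) ≈ 0.00790225
author D: (79/129) × (67/79) × (22/79) × (73/79) ≈ 0.133652
Highest score → author D.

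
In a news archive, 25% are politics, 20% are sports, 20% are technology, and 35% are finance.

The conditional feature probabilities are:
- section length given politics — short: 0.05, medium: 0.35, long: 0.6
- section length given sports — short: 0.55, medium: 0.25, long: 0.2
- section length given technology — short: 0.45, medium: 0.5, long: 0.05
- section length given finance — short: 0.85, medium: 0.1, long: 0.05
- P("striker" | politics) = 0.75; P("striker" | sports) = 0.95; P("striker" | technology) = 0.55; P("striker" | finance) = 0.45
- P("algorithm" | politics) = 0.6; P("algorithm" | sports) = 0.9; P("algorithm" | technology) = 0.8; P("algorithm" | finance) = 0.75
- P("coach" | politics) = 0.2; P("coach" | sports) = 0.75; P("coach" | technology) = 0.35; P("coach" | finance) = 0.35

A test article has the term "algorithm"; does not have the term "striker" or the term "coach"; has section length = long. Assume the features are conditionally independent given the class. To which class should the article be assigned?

politics

politics: 0.25 × 0.6 × (1−0.75) × 0.6 × (1−0.2) = 0.018
sports: 0.2 × 0.2 × (1−0.95) × 0.9 × (1−0.75) = 0.00045
technology: 0.2 × 0.05 × (1−0.55) × 0.8 × (1−0.35) = 0.00234
finance: 0.35 × 0.05 × (1−0.45) × 0.75 × (1−0.35) = 0.0046921875
Highest score → politics.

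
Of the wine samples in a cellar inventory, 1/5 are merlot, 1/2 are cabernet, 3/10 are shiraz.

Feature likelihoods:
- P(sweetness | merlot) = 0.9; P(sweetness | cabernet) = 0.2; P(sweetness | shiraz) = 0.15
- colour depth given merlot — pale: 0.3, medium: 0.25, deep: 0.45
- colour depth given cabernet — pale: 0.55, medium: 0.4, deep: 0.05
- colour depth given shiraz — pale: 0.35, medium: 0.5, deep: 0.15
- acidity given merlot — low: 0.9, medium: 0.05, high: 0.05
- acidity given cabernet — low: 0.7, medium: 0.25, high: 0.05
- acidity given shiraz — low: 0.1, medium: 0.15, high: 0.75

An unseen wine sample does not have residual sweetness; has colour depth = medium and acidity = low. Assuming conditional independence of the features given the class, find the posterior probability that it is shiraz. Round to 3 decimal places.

merlot: 0.2 × (1−0.9) × 0.25 × 0.9 = 0.0045
cabernet: 0.5 × (1−0.2) × 0.4 × 0.7 = 0.112
shiraz: 0.3 × (1−0.15) × 0.5 × 0.1 = 0.01275
P(shiraz | x) = 0.01275 / 0.12925 ≈ 0.099

0.099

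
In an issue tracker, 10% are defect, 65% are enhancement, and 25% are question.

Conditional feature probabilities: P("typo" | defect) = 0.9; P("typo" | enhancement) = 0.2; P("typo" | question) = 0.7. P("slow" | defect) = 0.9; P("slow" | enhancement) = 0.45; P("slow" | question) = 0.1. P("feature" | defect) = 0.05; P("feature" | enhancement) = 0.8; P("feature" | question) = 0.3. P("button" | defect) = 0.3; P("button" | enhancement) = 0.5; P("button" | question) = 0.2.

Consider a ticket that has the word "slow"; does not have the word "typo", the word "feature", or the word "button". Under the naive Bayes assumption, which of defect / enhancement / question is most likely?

enhancement

defect: 0.1 × (1−0.9) × 0.9 × (1−0.05) × (1−0.3) = 0.005985
enhancement: 0.65 × (1−0.2) × 0.45 × (1−0.8) × (1−0.5) = 0.0234
question: 0.25 × (1−0.7) × 0.1 × (1−0.3) × (1−0.2) = 0.0042
Highest score → enhancement.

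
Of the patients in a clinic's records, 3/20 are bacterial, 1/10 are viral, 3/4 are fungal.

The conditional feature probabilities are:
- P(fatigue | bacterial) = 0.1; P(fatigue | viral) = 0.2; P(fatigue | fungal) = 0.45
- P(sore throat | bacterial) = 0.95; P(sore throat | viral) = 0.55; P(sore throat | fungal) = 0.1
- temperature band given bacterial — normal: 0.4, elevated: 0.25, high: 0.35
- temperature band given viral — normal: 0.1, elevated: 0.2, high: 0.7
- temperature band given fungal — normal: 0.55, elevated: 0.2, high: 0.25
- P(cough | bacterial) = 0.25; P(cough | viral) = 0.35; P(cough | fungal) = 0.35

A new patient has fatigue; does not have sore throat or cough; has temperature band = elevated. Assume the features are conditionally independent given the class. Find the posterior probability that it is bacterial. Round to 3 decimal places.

0.003

bacterial: 0.15 × 0.1 × (1−0.95) × 0.25 × (1−0.25) = 0.000140625
viral: 0.1 × 0.2 × (1−0.55) × 0.2 × (1−0.35) = 0.00117
fungal: 0.75 × 0.45 × (1−0.1) × 0.2 × (1−0.35) = 0.0394875
P(bacterial | x) = 0.000140625 / 0.040798125 ≈ 0.003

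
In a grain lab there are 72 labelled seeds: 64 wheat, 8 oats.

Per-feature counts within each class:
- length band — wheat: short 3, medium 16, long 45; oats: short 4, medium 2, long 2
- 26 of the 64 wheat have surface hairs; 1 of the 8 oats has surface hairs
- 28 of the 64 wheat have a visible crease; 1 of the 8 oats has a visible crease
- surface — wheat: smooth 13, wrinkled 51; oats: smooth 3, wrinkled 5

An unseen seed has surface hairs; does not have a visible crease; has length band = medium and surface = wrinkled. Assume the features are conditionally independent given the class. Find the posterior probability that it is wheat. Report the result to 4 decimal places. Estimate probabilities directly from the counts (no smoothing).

wheat: (64/72) × (16/64) × (26/64) × (36/64) × (51/64) = 0.04046630859375
oats: (8/72) × (2/8) × (1/8) × (7/8) × (5/8) ≈ 0.00189887
P(wheat | x) = 0.04046630859375 / 0.04236517859375 ≈ 0.9552

0.9552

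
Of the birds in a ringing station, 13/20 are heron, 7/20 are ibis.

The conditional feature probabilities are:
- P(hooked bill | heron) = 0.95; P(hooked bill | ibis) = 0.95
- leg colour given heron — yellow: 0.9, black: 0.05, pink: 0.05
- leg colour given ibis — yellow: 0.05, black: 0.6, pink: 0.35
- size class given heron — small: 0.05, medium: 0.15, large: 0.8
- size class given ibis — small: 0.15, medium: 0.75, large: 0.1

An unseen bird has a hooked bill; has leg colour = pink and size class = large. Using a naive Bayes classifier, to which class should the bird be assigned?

heron

heron: 0.65 × 0.95 × 0.05 × 0.8 = 0.0247
ibis: 0.35 × 0.95 × 0.35 × 0.1 = 0.0116375
Highest score → heron.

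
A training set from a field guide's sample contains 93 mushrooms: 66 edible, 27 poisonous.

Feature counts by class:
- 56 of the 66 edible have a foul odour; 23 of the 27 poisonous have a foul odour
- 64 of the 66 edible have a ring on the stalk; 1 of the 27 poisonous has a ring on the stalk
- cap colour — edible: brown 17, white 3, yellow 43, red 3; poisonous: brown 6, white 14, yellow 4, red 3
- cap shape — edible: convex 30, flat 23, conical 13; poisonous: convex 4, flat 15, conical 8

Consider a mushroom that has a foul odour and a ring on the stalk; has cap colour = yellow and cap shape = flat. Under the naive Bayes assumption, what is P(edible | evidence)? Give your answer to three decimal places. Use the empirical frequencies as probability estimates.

0.994

edible: (66/93) × (56/66) × (64/66) × (43/66) × (23/66) ≈ 0.132571
poisonous: (27/93) × (23/27) × (1/27) × (4/27) × (15/27) ≈ 0.000753885
P(edible | x) = 0.132571 / 0.133324885 ≈ 0.994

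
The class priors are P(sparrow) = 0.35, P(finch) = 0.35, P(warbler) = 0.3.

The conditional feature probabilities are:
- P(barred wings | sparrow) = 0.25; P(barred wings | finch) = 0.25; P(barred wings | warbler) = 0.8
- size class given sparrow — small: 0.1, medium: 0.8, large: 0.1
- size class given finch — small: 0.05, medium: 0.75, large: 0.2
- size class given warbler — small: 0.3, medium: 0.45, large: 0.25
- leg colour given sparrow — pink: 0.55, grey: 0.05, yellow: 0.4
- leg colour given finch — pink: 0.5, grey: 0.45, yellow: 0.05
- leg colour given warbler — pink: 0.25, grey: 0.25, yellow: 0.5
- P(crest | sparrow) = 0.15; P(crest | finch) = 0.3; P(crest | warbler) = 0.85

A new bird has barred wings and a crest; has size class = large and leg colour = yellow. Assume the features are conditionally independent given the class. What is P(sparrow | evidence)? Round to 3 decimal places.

0.020

sparrow: 0.35 × 0.25 × 0.1 × 0.4 × 0.15 = 0.000525
finch: 0.35 × 0.25 × 0.2 × 0.05 × 0.3 = 0.0002625
warbler: 0.3 × 0.8 × 0.25 × 0.5 × 0.85 = 0.0255
P(sparrow | x) = 0.000525 / 0.0262875 ≈ 0.020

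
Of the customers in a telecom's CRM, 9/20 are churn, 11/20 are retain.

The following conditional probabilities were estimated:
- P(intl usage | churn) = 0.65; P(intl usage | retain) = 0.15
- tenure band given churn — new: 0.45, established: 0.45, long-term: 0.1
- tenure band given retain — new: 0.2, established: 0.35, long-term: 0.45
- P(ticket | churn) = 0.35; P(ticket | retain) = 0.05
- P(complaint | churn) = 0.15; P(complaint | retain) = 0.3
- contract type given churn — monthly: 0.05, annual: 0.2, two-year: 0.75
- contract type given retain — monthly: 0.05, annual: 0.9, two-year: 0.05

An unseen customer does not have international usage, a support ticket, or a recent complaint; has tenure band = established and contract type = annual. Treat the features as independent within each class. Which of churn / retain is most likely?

retain

churn: 0.45 × (1−0.65) × 0.45 × (1−0.35) × (1−0.15) × 0.2 = 0.0078316875
retain: 0.55 × (1−0.15) × 0.35 × (1−0.05) × (1−0.3) × 0.9 = 0.0979295625
Highest score → retain.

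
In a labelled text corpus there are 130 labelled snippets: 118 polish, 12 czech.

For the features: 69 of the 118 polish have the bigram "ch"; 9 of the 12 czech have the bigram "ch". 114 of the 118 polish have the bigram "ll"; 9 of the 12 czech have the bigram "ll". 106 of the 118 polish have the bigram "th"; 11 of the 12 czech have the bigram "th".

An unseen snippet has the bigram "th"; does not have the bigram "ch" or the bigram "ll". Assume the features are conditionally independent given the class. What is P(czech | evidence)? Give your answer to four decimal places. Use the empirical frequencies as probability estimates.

0.3154

polish: (118/130) × (49/118) × (4/118) × (106/118) ≈ 0.0114777
czech: (12/130) × (3/12) × (3/12) × (11/12) ≈ 0.00528846
P(czech | x) = 0.00528846 / 0.01676616 ≈ 0.3154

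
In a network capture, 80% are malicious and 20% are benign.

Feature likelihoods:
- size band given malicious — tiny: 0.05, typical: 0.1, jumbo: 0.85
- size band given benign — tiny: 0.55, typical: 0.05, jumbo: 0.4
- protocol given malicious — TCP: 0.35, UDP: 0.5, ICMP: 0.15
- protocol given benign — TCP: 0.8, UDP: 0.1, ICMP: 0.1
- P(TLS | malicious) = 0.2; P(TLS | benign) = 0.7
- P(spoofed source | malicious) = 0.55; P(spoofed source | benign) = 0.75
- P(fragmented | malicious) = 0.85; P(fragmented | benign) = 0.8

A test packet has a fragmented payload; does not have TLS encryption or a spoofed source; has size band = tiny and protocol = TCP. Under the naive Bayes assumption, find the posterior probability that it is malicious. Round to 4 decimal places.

0.4479

malicious: 0.8 × 0.05 × 0.35 × (1−0.2) × (1−0.55) × 0.85 = 0.004284
benign: 0.2 × 0.55 × 0.8 × (1−0.7) × (1−0.75) × 0.8 = 0.00528
P(malicious | x) = 0.004284 / 0.009564 ≈ 0.4479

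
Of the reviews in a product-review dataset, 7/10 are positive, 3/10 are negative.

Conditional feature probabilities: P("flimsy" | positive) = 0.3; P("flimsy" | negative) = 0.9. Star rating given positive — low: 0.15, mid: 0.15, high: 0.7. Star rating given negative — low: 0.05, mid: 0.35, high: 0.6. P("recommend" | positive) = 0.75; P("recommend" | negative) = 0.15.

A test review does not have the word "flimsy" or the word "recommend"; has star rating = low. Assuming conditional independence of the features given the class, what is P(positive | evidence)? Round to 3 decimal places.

positive: 0.7 × (1−0.3) × 0.15 × (1−0.75) = 0.018375
negative: 0.3 × (1−0.9) × 0.05 × (1−0.15) = 0.001275
P(positive | x) = 0.018375 / 0.01965 ≈ 0.935

0.935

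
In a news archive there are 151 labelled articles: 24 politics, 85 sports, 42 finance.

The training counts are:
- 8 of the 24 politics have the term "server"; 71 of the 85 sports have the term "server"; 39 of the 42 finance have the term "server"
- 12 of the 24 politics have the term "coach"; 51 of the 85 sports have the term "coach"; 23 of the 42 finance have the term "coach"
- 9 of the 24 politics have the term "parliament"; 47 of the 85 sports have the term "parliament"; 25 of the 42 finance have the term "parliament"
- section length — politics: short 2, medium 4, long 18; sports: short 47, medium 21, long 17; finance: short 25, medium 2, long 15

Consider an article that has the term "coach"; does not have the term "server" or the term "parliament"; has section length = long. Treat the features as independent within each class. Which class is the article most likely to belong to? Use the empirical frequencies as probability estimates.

politics: (24/151) × (16/24) × (12/24) × (15/24) × (18/24) ≈ 0.0248344
sports: (85/151) × (14/85) × (51/85) × (38/85) × (17/85) ≈ 0.0049739
finance: (42/151) × (3/42) × (23/42) × (17/42) × (15/42) ≈ 0.00157277
Highest score → politics.

politics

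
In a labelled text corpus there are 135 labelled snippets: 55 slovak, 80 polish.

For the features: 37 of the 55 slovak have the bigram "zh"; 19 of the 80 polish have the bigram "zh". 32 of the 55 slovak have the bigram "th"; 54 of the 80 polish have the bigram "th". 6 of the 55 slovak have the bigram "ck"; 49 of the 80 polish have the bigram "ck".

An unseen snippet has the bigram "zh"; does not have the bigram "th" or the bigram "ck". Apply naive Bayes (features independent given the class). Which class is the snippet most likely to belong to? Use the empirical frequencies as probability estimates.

slovak: (55/135) × (37/55) × (23/55) × (49/55) ≈ 0.10211
polish: (80/135) × (19/80) × (26/80) × (31/80) ≈ 0.0177245
Highest score → slovak.

slovak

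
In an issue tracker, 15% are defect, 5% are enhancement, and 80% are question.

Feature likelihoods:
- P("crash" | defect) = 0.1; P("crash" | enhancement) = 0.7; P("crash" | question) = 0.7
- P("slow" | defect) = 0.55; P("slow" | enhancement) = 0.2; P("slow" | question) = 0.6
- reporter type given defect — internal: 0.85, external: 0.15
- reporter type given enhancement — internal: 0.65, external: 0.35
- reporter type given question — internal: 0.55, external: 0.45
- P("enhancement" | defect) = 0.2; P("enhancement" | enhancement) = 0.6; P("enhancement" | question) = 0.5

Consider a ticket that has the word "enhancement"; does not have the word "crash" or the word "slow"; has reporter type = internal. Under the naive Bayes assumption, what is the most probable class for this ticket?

question

defect: 0.15 × (1−0.1) × (1−0.55) × 0.85 × 0.2 = 0.0103275
enhancement: 0.05 × (1−0.7) × (1−0.2) × 0.65 × 0.6 = 0.00468
question: 0.8 × (1−0.7) × (1−0.6) × 0.55 × 0.5 = 0.0264
Highest score → question.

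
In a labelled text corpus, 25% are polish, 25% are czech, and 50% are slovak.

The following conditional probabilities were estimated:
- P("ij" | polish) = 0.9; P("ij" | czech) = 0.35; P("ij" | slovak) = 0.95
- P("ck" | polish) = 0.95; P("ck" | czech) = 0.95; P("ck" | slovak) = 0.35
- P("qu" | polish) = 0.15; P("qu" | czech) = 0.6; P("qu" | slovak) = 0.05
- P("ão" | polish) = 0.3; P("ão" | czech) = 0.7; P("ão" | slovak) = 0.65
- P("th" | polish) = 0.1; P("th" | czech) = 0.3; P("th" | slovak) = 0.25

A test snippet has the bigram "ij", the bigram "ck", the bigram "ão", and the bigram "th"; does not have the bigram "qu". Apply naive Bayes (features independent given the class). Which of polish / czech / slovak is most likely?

polish: 0.25 × 0.9 × 0.95 × (1−0.15) × 0.3 × 0.1 = 0.005450625
czech: 0.25 × 0.35 × 0.95 × (1−0.6) × 0.7 × 0.3 = 0.0069825
slovak: 0.5 × 0.95 × 0.35 × (1−0.05) × 0.65 × 0.25 = 0.02566484375
Highest score → slovak.

slovak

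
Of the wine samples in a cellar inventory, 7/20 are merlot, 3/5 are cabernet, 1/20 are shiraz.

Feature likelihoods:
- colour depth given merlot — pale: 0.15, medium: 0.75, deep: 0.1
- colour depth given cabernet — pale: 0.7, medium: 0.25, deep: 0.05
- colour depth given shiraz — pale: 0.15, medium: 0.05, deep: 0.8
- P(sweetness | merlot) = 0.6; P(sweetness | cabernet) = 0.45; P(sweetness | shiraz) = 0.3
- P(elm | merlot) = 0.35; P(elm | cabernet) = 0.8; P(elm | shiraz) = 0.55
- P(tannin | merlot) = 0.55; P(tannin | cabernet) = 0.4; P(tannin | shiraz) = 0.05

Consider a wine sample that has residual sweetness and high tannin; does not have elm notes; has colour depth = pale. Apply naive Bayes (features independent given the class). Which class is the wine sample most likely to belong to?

cabernet

merlot: 0.35 × 0.15 × 0.6 × (1−0.35) × 0.55 = 0.01126125
cabernet: 0.6 × 0.7 × 0.45 × (1−0.8) × 0.4 = 0.01512
shiraz: 0.05 × 0.15 × 0.3 × (1−0.55) × 0.05 = 0.000050625
Highest score → cabernet.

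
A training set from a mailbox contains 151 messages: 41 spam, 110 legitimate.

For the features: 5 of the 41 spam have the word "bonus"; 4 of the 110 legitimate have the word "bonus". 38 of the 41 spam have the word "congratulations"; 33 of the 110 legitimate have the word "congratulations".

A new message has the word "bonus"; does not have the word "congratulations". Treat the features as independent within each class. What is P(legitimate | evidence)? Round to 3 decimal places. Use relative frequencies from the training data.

spam: (41/151) × (5/41) × (3/41) ≈ 0.00242287
legitimate: (110/151) × (4/110) × (77/110) ≈ 0.018543
P(legitimate | x) = 0.018543 / 0.02096587 ≈ 0.884

0.884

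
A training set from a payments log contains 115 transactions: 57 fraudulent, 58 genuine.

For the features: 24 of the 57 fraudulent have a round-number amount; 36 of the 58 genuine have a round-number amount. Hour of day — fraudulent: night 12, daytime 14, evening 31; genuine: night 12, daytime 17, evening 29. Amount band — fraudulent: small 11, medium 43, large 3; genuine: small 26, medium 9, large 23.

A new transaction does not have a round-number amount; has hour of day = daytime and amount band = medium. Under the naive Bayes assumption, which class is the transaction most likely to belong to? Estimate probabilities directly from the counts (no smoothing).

fraudulent: (57/115) × (33/57) × (14/57) × (43/57) ≈ 0.0531695
genuine: (58/115) × (22/58) × (17/58) × (9/58) ≈ 0.00870082
Highest score → fraudulent.

fraudulent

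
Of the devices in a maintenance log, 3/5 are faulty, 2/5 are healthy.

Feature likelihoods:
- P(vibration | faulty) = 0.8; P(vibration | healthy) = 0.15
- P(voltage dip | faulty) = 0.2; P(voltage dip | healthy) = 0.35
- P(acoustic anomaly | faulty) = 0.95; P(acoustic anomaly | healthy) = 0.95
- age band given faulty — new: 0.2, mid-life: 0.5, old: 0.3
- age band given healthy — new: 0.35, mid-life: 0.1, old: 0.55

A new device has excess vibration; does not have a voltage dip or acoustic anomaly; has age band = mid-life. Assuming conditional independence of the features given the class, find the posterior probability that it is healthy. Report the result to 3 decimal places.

faulty: 0.6 × 0.8 × (1−0.2) × (1−0.95) × 0.5 = 0.0096
healthy: 0.4 × 0.15 × (1−0.35) × (1−0.95) × 0.1 = 0.000195
P(healthy | x) = 0.000195 / 0.009795 ≈ 0.020

0.020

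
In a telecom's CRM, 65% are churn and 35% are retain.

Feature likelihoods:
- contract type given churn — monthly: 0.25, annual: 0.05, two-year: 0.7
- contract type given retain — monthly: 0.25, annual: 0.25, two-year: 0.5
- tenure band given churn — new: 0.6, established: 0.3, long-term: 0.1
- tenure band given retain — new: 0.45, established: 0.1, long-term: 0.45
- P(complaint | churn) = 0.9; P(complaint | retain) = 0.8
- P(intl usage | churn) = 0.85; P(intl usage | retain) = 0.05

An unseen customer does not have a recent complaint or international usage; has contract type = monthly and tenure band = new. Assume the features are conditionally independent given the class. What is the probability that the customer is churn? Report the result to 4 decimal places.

churn: 0.65 × 0.25 × 0.6 × (1−0.9) × (1−0.85) = 0.0014625
retain: 0.35 × 0.25 × 0.45 × (1−0.8) × (1−0.05) = 0.00748125
P(churn | x) = 0.0014625 / 0.00894375 ≈ 0.1635

0.1635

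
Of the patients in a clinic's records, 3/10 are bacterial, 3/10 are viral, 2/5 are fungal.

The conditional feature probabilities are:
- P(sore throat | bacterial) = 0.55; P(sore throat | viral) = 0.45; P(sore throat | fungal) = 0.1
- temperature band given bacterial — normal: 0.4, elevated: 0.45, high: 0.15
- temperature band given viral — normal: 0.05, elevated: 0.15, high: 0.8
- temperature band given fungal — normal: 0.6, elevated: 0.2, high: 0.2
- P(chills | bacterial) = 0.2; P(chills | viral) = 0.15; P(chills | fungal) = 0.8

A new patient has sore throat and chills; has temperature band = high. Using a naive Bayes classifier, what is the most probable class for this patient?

bacterial: 0.3 × 0.55 × 0.15 × 0.2 = 0.00495
viral: 0.3 × 0.45 × 0.8 × 0.15 = 0.0162
fungal: 0.4 × 0.1 × 0.2 × 0.8 = 0.0064
Highest score → viral.

viral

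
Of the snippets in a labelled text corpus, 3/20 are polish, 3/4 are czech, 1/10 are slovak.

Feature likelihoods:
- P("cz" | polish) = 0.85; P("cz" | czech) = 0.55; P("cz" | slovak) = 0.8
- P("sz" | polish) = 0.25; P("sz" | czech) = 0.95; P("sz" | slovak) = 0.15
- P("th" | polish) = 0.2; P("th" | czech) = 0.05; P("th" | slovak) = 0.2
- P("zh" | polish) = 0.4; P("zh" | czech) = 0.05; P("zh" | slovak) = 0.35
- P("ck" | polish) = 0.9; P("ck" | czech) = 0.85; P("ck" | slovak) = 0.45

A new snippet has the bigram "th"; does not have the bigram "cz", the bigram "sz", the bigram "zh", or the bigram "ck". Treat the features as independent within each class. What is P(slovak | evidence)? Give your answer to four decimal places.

polish: 0.15 × (1−0.85) × (1−0.25) × 0.2 × (1−0.4) × (1−0.9) = 0.0002025
czech: 0.75 × (1−0.55) × (1−0.95) × 0.05 × (1−0.05) × (1−0.85) = 0.000120234375
slovak: 0.1 × (1−0.8) × (1−0.15) × 0.2 × (1−0.35) × (1−0.45) = 0.0012155
P(slovak | x) = 0.0012155 / 0.001538234375 ≈ 0.7902

0.7902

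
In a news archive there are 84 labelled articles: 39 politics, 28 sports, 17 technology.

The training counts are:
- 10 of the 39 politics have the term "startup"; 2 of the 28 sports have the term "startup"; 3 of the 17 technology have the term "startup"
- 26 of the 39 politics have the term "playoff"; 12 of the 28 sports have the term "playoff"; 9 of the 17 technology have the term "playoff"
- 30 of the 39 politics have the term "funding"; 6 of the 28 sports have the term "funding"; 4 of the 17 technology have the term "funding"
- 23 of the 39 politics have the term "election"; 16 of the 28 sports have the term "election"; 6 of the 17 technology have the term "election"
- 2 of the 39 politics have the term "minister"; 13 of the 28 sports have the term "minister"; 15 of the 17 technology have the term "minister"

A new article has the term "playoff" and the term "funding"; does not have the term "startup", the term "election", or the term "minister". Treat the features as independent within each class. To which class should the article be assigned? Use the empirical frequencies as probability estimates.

politics

politics: (39/84) × (29/39) × (26/39) × (30/39) × (16/39) × (37/39) ≈ 0.0689091
sports: (28/84) × (26/28) × (12/28) × (6/28) × (12/28) × (15/28) ≈ 0.0065263
technology: (17/84) × (14/17) × (9/17) × (4/17) × (11/17) × (2/17) ≈ 0.00158044
Highest score → politics.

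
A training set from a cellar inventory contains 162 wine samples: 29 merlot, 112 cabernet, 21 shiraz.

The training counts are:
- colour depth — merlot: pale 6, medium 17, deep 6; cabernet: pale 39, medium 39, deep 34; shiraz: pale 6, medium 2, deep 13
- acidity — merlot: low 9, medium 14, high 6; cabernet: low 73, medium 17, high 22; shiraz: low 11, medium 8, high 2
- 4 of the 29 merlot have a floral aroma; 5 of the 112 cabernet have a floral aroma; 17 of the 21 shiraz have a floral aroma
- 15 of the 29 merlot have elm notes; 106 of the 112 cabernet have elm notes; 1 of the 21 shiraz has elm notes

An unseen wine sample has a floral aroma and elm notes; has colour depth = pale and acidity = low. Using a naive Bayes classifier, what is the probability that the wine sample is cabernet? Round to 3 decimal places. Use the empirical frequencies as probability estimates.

0.809

merlot: (29/162) × (6/29) × (9/29) × (4/29) × (15/29) ≈ 0.000820042
cabernet: (112/162) × (39/112) × (73/112) × (5/112) × (106/112) ≈ 0.00662971
shiraz: (21/162) × (6/21) × (11/21) × (17/21) × (1/21) ≈ 0.000747859
P(cabernet | x) = 0.00662971 / 0.008197611 ≈ 0.809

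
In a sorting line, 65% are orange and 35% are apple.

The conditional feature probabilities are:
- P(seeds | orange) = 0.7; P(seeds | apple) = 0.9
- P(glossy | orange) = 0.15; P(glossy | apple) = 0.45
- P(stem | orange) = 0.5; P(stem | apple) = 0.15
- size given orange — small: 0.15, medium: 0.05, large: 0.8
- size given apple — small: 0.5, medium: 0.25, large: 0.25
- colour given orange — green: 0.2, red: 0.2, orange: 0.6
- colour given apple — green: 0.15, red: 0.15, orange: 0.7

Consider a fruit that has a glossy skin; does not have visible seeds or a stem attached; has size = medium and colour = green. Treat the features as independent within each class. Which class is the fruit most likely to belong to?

orange: 0.65 × (1−0.7) × 0.15 × (1−0.5) × 0.05 × 0.2 = 0.00014625
apple: 0.35 × (1−0.9) × 0.45 × (1−0.15) × 0.25 × 0.15 = 0.00050203125
Highest score → apple.

apple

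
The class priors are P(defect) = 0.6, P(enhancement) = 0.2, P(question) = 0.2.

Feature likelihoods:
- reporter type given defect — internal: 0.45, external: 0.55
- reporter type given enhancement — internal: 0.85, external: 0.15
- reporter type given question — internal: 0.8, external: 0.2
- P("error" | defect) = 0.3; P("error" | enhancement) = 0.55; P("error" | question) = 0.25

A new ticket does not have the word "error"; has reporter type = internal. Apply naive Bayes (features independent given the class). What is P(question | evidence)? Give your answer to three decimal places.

defect: 0.6 × 0.45 × (1−0.3) = 0.189
enhancement: 0.2 × 0.85 × (1−0.55) = 0.0765
question: 0.2 × 0.8 × (1−0.25) = 0.12
P(question | x) = 0.12 / 0.3855 ≈ 0.311

0.311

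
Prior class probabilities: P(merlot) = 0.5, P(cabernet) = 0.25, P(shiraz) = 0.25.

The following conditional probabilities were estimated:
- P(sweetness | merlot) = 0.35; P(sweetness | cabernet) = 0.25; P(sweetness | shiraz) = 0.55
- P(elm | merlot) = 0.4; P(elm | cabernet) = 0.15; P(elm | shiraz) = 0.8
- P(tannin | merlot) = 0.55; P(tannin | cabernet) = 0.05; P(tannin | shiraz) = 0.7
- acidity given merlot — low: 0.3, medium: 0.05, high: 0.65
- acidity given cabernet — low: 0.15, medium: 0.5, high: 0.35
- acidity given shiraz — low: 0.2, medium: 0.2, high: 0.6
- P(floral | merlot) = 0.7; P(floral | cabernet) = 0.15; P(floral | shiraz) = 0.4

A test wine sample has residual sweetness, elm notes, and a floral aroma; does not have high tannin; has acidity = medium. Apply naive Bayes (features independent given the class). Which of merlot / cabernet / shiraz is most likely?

shiraz

merlot: 0.5 × 0.35 × 0.4 × (1−0.55) × 0.05 × 0.7 = 0.0011025
cabernet: 0.25 × 0.25 × 0.15 × (1−0.05) × 0.5 × 0.15 = 0.00066796875
shiraz: 0.25 × 0.55 × 0.8 × (1−0.7) × 0.2 × 0.4 = 0.00264
Highest score → shiraz.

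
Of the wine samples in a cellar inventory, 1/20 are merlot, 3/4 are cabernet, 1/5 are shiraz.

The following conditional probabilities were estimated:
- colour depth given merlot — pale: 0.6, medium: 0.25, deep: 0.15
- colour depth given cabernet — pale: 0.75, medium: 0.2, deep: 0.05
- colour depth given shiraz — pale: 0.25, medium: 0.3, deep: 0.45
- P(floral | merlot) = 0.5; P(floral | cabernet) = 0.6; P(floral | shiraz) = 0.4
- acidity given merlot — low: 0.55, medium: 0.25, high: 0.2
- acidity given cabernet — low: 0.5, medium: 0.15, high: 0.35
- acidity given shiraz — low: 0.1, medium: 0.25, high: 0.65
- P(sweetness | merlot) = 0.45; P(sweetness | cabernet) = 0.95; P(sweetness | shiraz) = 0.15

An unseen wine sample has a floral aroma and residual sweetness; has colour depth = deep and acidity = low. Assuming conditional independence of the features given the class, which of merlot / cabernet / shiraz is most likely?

merlot: 0.05 × 0.15 × 0.5 × 0.55 × 0.45 = 0.000928125
cabernet: 0.75 × 0.05 × 0.6 × 0.5 × 0.95 = 0.0106875
shiraz: 0.2 × 0.45 × 0.4 × 0.1 × 0.15 = 0.00054
Highest score → cabernet.

cabernet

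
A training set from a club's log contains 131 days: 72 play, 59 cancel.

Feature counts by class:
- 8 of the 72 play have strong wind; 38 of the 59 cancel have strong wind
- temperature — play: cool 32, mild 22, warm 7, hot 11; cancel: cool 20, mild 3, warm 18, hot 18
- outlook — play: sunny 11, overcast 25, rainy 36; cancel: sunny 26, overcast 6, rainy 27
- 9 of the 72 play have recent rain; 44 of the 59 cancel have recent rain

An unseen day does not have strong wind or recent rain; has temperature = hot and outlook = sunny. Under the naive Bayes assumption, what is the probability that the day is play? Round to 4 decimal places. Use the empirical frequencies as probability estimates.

play: (72/131) × (64/72) × (11/72) × (11/72) × (63/72) ≈ 0.00997785
cancel: (59/131) × (21/59) × (18/59) × (26/59) × (15/59) ≈ 0.00547935
P(play | x) = 0.00997785 / 0.0154572 ≈ 0.6455

0.6455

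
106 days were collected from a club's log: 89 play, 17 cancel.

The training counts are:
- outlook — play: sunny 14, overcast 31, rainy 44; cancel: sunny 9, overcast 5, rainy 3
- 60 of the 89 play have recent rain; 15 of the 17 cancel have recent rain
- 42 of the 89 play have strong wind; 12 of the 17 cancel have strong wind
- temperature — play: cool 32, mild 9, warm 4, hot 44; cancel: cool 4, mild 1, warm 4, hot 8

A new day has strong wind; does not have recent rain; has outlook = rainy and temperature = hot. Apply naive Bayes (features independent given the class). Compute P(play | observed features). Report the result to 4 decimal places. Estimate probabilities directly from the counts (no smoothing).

play: (89/106) × (44/89) × (29/89) × (42/89) × (44/89) ≈ 0.0315556
cancel: (17/106) × (3/17) × (2/17) × (12/17) × (8/17) ≈ 0.00110604
P(play | x) = 0.0315556 / 0.03266164 ≈ 0.9661

0.9661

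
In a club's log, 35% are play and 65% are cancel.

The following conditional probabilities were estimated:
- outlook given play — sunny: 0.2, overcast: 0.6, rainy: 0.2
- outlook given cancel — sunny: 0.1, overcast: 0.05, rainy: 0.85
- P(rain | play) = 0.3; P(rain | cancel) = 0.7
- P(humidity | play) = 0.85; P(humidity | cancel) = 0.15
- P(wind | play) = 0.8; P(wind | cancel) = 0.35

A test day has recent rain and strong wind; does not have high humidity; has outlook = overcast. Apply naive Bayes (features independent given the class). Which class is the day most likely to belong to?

play: 0.35 × 0.6 × 0.3 × (1−0.85) × 0.8 = 0.00756
cancel: 0.65 × 0.05 × 0.7 × (1−0.15) × 0.35 = 0.006768125
Highest score → play.

play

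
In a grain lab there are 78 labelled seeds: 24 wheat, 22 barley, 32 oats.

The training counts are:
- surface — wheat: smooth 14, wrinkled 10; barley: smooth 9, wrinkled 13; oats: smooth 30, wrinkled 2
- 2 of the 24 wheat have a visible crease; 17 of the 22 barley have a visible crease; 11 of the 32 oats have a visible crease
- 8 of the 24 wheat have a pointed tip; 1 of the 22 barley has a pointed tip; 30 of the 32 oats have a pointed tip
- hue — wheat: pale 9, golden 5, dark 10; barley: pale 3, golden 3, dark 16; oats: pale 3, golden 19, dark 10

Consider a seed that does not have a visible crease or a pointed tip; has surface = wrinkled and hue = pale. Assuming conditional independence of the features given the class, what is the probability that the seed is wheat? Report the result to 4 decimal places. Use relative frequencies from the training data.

0.8538

wheat: (24/78) × (10/24) × (22/24) × (16/24) × (9/24) ≈ 0.0293803
barley: (22/78) × (13/22) × (5/22) × (21/22) × (3/22) ≈ 0.0049305
oats: (32/78) × (2/32) × (21/32) × (2/32) × (3/32) ≈ 0.0000985953
P(wheat | x) = 0.0293803 / 0.0344093953 ≈ 0.8538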